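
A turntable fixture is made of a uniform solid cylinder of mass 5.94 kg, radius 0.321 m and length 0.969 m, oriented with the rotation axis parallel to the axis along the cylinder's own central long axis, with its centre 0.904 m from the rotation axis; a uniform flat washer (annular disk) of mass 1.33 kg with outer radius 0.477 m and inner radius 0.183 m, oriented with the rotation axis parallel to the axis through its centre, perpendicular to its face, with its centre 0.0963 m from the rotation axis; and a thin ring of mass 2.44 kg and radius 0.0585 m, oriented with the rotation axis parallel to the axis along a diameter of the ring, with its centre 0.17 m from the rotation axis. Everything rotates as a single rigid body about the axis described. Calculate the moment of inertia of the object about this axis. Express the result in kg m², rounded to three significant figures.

Solid cylinder: I_cm = (1/2)MR² = (1/2)(5.94)(0.321)² = 0.30603 kg m²; centre at d = 0.904 m, so I = I_cm + Md² gives I = 0.30603 + (5.94)(0.904)² = 5.1603 kg m².
Annular disk: I_cm = (1/2)M(R²+r²) = (1/2)(1.33)[(0.477)² + (0.183)²] = 0.17358 kg m²; centre at d = 0.0963 m, so I = I_cm + Md² gives I = 0.17358 + (1.33)(0.0963)² = 0.18591 kg m².
Thin ring: I_cm = (1/2)MR² = (1/2)(2.44)(0.0585)² = 0.0041751 kg m²; centre at d = 0.17 m, so I = I_cm + Md² gives I = 0.0041751 + (2.44)(0.17)² = 0.074691 kg m².
Total I = 5.1603 + 0.18591 + 0.074691 = 5.4209 kg m².

5.42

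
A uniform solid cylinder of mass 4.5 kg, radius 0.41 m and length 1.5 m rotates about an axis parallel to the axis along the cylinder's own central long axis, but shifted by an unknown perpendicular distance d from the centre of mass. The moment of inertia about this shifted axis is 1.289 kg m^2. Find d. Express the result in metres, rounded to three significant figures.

0.450

About the centre-of-mass axis, I_cm = (1/2)MR² = (1/2)(4.5)(0.41)² = 0.37822 kg m^2.
Parallel axis theorem: I = I_cm + Md², so Md² = 1.289 − 0.37822 = 0.91078 kg m^2.
d = √(0.91078 / 4.5) = 0.44988 m.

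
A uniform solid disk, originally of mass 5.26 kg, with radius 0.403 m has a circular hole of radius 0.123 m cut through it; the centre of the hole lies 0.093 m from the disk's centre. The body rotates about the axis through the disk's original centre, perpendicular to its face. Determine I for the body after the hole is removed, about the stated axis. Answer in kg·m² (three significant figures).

0.419

Unpierced body about its centre: I₀ = (1/2)MR² = (1/2)(5.26)(0.403)² = 0.42714 kg·m².
The removed disk has mass m = M·(r/R)² = (5.26)(0.123/0.403)² = 0.48999 kg (same uniform areal density).
Its moment of inertia about the rotation axis (parallel-axis theorem): I_hole = (1/2)mr² + md² = (1/2)(0.48999)(0.123)² + (0.48999)(0.093)² = 0.0079444 kg·m².
Treating the hole as negative mass, I = I₀ − I_hole = 0.42714 − 0.0079444 = 0.41919 kg·m².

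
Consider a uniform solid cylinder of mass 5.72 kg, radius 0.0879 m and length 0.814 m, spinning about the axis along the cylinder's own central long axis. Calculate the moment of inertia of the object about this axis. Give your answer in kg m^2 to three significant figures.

0.0221

I_cm = (1/2)MR² = (1/2)(5.72)(0.0879)² = 0.022098 kg m^2; axis through the centre, so I = 0.022098 kg m^2.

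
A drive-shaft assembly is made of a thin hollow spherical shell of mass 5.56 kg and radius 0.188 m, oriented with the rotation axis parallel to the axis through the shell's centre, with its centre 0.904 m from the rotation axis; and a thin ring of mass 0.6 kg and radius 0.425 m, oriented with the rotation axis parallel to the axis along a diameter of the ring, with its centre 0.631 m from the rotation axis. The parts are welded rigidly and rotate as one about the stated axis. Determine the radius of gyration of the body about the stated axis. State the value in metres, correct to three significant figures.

0.898

Spherical shell: I_cm = (2/3)MR² = (2/3)(5.56)(0.188)² = 0.13101 kg·m²; centre at d = 0.904 m, so the parallel axis theorem gives I = 0.13101 + (5.56)(0.904)² = 4.6747 kg·m².
Thin ring: I_cm = (1/2)MR² = (1/2)(0.6)(0.425)² = 0.054187 kg·m²; centre at d = 0.631 m, so the parallel axis theorem gives I = 0.054187 + (0.6)(0.631)² = 0.29308 kg·m².
Total I = 4.9678 kg·m²; total mass M = 6.16 kg.
k = √(I/M) = √(4.9678/6.16) = 0.89803 m.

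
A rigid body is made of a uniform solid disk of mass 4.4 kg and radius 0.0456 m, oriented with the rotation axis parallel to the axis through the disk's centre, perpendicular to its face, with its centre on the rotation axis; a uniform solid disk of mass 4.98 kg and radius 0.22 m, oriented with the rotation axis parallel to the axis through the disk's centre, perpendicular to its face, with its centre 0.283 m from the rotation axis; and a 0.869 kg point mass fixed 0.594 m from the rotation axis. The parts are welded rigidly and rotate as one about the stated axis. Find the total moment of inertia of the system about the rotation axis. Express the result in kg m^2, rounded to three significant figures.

0.831

Solid disk: I_cm = (1/2)MR² = (1/2)(4.4)(0.0456)² = 0.0045746 kg m^2; axis through the centre, so I = 0.0045746 kg m^2.
Solid disk: I_cm = (1/2)MR² = (1/2)(4.98)(0.22)² = 0.12052 kg m^2; centre at d = 0.283 m, so I = I_cm + Md² gives I = 0.12052 + (4.98)(0.283)² = 0.51936 kg m^2.
Point mass: I_cm = 0; centre at d = 0.594 m, so I = I_cm + Md² gives I = 0 + (0.869)(0.594)² = 0.30661 kg m^2.
Total I = 0.0045746 + 0.51936 + 0.30661 = 0.83055 kg m^2.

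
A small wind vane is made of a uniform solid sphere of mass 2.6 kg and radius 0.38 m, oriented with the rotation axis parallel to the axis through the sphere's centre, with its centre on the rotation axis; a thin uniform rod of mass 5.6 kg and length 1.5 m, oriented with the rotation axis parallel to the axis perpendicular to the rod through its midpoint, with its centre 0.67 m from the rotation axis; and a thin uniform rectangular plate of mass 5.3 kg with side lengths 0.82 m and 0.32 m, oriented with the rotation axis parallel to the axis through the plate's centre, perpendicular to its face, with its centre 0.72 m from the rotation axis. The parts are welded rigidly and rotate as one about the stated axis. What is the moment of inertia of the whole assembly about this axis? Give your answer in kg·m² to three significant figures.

Solid sphere: I_cm = (2/5)MR² = (2/5)(2.6)(0.38)² = 0.15018 kg·m²; axis through the centre, so I = 0.15018 kg·m².
Thin rod: I_cm = (1/12)ML² = (1/12)(5.6)(1.5)² = 1.05 kg·m²; centre at d = 0.67 m, so I = I_cm + Md² gives I = 1.05 + (5.6)(0.67)² = 3.5638 kg·m².
Rectangular plate: I_cm = (1/12)M(a²+b²) = (1/12)(5.3)[(0.82)² + (0.32)²] = 0.3422 kg·m²; centre at d = 0.72 m, so I = I_cm + Md² gives I = 0.3422 + (5.3)(0.72)² = 3.0897 kg·m².
Total I = 0.15018 + 3.5638 + 3.0897 = 6.8037 kg·m².

6.80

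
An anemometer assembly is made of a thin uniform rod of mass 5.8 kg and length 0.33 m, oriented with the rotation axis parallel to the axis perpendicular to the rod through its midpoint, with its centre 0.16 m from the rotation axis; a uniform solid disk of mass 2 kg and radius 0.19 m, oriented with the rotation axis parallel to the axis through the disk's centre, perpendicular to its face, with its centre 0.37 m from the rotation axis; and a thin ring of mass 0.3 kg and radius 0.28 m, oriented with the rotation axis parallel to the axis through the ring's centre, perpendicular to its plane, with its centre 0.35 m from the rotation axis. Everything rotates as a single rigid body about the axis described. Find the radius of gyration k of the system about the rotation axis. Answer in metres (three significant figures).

Thin rod: I_cm = (1/12)ML² = (1/12)(5.8)(0.33)² = 0.052635 kg·m²; centre at d = 0.16 m, so the parallel axis theorem gives I = 0.052635 + (5.8)(0.16)² = 0.20111 kg·m².
Solid disk: I_cm = (1/2)MR² = (1/2)(2)(0.19)² = 0.0361 kg·m²; centre at d = 0.37 m, so the parallel axis theorem gives I = 0.0361 + (2)(0.37)² = 0.3099 kg·m².
Thin ring: I_cm = MR² = (0.3)(0.28)² = 0.02352 kg·m²; centre at d = 0.35 m, so the parallel axis theorem gives I = 0.02352 + (0.3)(0.35)² = 0.06027 kg·m².
Total I = 0.57129 kg·m²; total mass M = 8.1 kg.
k = √(I/M) = √(0.57129/8.1) = 0.26557 m.

0.266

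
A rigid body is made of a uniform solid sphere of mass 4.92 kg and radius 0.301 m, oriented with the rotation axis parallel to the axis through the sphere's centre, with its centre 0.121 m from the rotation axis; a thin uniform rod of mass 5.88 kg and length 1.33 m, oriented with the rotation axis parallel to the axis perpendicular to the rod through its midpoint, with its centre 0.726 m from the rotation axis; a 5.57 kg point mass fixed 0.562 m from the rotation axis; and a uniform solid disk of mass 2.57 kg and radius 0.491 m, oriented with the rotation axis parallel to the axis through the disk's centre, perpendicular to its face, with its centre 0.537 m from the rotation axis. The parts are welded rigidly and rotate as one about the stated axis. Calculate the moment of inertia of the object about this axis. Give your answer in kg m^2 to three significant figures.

7.03

Solid sphere: I_cm = (2/5)MR² = (2/5)(4.92)(0.301)² = 0.1783 kg m^2; centre at d = 0.121 m, so the parallel axis theorem gives I = 0.1783 + (4.92)(0.121)² = 0.25034 kg m^2.
Thin rod: I_cm = (1/12)ML² = (1/12)(5.88)(1.33)² = 0.86676 kg m^2; centre at d = 0.726 m, so the parallel axis theorem gives I = 0.86676 + (5.88)(0.726)² = 3.966 kg m^2.
Point mass: I_cm = 0; centre at d = 0.562 m, so the parallel axis theorem gives I = 0 + (5.57)(0.562)² = 1.7593 kg m^2.
Solid disk: I_cm = (1/2)MR² = (1/2)(2.57)(0.491)² = 0.30979 kg m^2; centre at d = 0.537 m, so the parallel axis theorem gives I = 0.30979 + (2.57)(0.537)² = 1.0509 kg m^2.
Total I = 0.25034 + 3.966 + 1.7593 + 1.0509 = 7.0265 kg m^2.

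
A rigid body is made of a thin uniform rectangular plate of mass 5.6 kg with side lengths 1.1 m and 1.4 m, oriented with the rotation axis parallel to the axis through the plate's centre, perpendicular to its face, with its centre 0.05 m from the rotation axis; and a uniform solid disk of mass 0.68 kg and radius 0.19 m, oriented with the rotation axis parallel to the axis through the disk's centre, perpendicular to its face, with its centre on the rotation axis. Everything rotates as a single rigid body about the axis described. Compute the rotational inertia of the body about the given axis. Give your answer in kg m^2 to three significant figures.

Rectangular plate: I_cm = (1/12)M(a²+b²) = (1/12)(5.6)[(1.1)² + (1.4)²] = 1.4793 kg m^2; centre at d = 0.05 m, so I = I_cm + Md² gives I = 1.4793 + (5.6)(0.05)² = 1.4933 kg m^2.
Solid disk: I_cm = (1/2)MR² = (1/2)(0.68)(0.19)² = 0.012274 kg m^2; axis through the centre, so I = 0.012274 kg m^2.
Total I = 1.4933 + 0.012274 = 1.5056 kg m^2.

1.51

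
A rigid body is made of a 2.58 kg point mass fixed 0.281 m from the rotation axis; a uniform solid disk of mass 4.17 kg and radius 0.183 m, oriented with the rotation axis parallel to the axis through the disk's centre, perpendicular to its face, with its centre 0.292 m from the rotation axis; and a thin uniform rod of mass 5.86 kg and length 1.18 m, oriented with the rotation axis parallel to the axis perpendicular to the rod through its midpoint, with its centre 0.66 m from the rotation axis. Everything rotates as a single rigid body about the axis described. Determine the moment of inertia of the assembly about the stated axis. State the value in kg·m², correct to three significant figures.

3.86

Point mass: I_cm = 0; centre at d = 0.281 m, so the parallel axis theorem gives I = 0 + (2.58)(0.281)² = 0.20372 kg·m².
Solid disk: I_cm = (1/2)MR² = (1/2)(4.17)(0.183)² = 0.069825 kg·m²; centre at d = 0.292 m, so the parallel axis theorem gives I = 0.069825 + (4.17)(0.292)² = 0.42538 kg·m².
Thin rod: I_cm = (1/12)ML² = (1/12)(5.86)(1.18)² = 0.67996 kg·m²; centre at d = 0.66 m, so the parallel axis theorem gives I = 0.67996 + (5.86)(0.66)² = 3.2326 kg·m².
Total I = 0.20372 + 0.42538 + 3.2326 = 3.8617 kg·m².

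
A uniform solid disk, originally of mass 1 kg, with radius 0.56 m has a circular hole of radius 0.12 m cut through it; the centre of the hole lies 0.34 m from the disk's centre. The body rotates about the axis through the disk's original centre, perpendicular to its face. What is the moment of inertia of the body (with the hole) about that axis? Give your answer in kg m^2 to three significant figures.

Unpierced body about its centre: I₀ = (1/2)MR² = (1/2)(1)(0.56)² = 0.1568 kg m^2.
The removed disk has mass m = M·(r/R)² = (1)(0.12/0.56)² = 0.045918 kg (same uniform areal density).
Its moment of inertia about the rotation axis (parallel-axis theorem): I_hole = (1/2)mr² + md² = (1/2)(0.045918)(0.12)² + (0.045918)(0.34)² = 0.0056388 kg m^2.
Treating the hole as negative mass, I = I₀ − I_hole = 0.1568 − 0.0056388 = 0.15116 kg m^2.

0.151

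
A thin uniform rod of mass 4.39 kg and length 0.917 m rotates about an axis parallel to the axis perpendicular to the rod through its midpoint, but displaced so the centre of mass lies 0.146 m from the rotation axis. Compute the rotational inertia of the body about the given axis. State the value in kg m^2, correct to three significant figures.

0.401

I_cm = (1/12)ML² = (1/12)(4.39)(0.917)² = 0.30763 kg m^2; centre at d = 0.146 m, so the parallel axis theorem gives I = 0.30763 + (4.39)(0.146)² = 0.4012 kg m^2.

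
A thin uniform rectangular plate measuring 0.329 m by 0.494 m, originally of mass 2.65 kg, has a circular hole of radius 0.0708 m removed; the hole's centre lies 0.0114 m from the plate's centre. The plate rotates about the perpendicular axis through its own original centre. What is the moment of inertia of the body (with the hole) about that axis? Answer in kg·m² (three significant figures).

0.0771

Unpierced body about its centre: I₀ = (1/12)M(a²+b²) = (1/12)(2.65)[(0.329)² + (0.494)²] = 0.077795 kg·m².
The removed disk has mass m = M·πr²/(ab) = (2.65)·π(0.0708)²/(0.329·0.494) = 0.25677 kg (same uniform areal density).
Its moment of inertia about the rotation axis (parallel-axis theorem): I_hole = (1/2)mr² + md² = (1/2)(0.25677)(0.0708)² + (0.25677)(0.0114)² = 0.00067691 kg·m².
Treating the hole as negative mass, I = I₀ − I_hole = 0.077795 − 0.00067691 = 0.077118 kg·m².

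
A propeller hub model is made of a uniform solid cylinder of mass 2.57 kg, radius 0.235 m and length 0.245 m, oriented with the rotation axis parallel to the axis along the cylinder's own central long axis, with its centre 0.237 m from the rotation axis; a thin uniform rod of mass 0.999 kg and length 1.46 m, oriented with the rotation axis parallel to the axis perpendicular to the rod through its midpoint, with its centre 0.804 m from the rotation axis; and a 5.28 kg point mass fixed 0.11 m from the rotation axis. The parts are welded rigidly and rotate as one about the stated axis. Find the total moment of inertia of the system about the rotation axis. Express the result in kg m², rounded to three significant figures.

1.10

Solid cylinder: I_cm = (1/2)MR² = (1/2)(2.57)(0.235)² = 0.070964 kg m²; centre at d = 0.237 m, so the parallel axis theorem gives I = 0.070964 + (2.57)(0.237)² = 0.21532 kg m².
Thin rod: I_cm = (1/12)ML² = (1/12)(0.999)(1.46)² = 0.17746 kg m²; centre at d = 0.804 m, so the parallel axis theorem gives I = 0.17746 + (0.999)(0.804)² = 0.82323 kg m².
Point mass: I_cm = 0; centre at d = 0.11 m, so the parallel axis theorem gives I = 0 + (5.28)(0.11)² = 0.063888 kg m².
Total I = 0.21532 + 0.82323 + 0.063888 = 1.1024 kg m².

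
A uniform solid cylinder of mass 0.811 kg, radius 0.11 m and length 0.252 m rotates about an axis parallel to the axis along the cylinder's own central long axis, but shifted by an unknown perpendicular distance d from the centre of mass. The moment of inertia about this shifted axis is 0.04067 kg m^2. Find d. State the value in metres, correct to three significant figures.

0.210

About the centre-of-mass axis, I_cm = (1/2)MR² = (1/2)(0.811)(0.11)² = 0.0049065 kg m^2.
Parallel axis theorem: I = I_cm + Md², so Md² = 0.04067 − 0.0049065 = 0.035763 kg m^2.
d = √(0.035763 / 0.811) = 0.21 m.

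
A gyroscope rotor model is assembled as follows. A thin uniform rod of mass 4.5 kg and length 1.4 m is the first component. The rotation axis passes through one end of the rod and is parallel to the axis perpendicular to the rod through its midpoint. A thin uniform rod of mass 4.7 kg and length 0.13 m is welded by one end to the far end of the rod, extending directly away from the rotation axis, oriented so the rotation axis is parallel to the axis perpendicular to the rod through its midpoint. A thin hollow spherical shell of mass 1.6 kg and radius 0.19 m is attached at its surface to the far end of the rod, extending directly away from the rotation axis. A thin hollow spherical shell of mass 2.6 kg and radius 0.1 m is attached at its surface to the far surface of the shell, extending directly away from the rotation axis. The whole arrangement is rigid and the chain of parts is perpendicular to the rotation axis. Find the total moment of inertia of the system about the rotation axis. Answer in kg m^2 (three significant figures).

28.3

Thin rod: I_cm = (1/12)ML² = (1/12)(4.5)(1.4)² = 0.735 kg m^2; centre at d = 0.7 m, so I = I_cm + Md² gives I = 0.735 + (4.5)(0.7)² = 2.94 kg m^2.
Thin rod: I_cm = (1/12)ML² = (1/12)(4.7)(0.13)² = 0.0066192 kg m^2; centre at d = 0.7 + 0.7 + 0.065 = 1.465 m, so I = I_cm + Md² gives I = 0.0066192 + (4.7)(1.465)² = 10.094 kg m^2.
Spherical shell: I_cm = (2/3)MR² = (2/3)(1.6)(0.19)² = 0.038507 kg m^2; centre at d = 0.7 + 0.7 + 0.065 + 0.065 + 0.19 = 1.72 m, so I = I_cm + Md² gives I = 0.038507 + (1.6)(1.72)² = 4.7719 kg m^2.
Spherical shell: I_cm = (2/3)MR² = (2/3)(2.6)(0.1)² = 0.017333 kg m^2; centre at d = 0.7 + 0.7 + 0.065 + 0.065 + 0.19 + 0.19 + 0.1 = 2.01 m, so I = I_cm + Md² gives I = 0.017333 + (2.6)(2.01)² = 10.522 kg m^2.
Total I = 2.94 + 10.094 + 4.7719 + 10.522 = 28.327 kg m^2.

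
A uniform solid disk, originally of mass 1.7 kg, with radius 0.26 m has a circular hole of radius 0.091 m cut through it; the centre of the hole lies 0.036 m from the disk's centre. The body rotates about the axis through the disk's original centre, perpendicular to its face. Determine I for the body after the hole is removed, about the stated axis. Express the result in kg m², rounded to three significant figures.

Unpierced body about its centre: I₀ = (1/2)MR² = (1/2)(1.7)(0.26)² = 0.05746 kg m².
The removed disk has mass m = M·(r/R)² = (1.7)(0.091/0.26)² = 0.20825 kg (same uniform areal density).
Its moment of inertia about the rotation axis (parallel-axis theorem): I_hole = (1/2)mr² + md² = (1/2)(0.20825)(0.091)² + (0.20825)(0.036)² = 0.0011322 kg m².
Treating the hole as negative mass, I = I₀ − I_hole = 0.05746 − 0.0011322 = 0.056328 kg m².

0.0563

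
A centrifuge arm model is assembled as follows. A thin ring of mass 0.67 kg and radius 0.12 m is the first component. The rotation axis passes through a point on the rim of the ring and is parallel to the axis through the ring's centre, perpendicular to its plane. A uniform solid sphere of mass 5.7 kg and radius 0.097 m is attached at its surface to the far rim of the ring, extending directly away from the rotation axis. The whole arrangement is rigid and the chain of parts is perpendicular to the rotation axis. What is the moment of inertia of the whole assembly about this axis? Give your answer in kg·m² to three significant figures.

0.688

Thin ring: I_cm = MR² = (0.67)(0.12)² = 0.009648 kg·m²; centre at d = 0.12 m, so I = I_cm + Md² gives I = 0.009648 + (0.67)(0.12)² = 0.019296 kg·m².
Solid sphere: I_cm = (2/5)MR² = (2/5)(5.7)(0.097)² = 0.021453 kg·m²; centre at d = 0.12 + 0.12 + 0.097 = 0.337 m, so I = I_cm + Md² gives I = 0.021453 + (5.7)(0.337)² = 0.6688 kg·m².
Total I = 0.019296 + 0.6688 = 0.68809 kg·m².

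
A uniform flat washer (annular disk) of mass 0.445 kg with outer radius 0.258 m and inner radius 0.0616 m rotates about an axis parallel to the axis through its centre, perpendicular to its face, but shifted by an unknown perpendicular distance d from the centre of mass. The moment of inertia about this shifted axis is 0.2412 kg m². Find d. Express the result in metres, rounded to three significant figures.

0.712

About the centre-of-mass axis, I_cm = (1/2)M(R²+r²) = (1/2)(0.445)[(0.258)² + (0.0616)²] = 0.015655 kg m².
Parallel axis theorem: I = I_cm + Md², so Md² = 0.2412 − 0.015655 = 0.22555 kg m².
d = √(0.22555 / 0.445) = 0.71193 m.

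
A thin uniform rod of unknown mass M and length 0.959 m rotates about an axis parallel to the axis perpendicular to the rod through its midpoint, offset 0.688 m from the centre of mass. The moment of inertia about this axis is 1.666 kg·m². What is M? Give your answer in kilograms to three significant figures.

3.03

I = I_cm + Md² = (1/12)ML² + Md² = M·[0.0833333·(0.959)² + (0.688)²] = M·0.54998.
So M = 1.666 / 0.54998 = 3.0292 kg.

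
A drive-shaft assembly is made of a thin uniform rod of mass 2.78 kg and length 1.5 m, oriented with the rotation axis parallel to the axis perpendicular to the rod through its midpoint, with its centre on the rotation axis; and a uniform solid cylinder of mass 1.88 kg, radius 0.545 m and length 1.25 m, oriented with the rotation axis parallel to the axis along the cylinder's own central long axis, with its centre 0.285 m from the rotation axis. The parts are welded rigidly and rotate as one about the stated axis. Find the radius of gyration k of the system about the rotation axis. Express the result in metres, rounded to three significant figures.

Thin rod: I_cm = (1/12)ML² = (1/12)(2.78)(1.5)² = 0.52125 kg m^2; axis through the centre, so I = 0.52125 kg m^2.
Solid cylinder: I_cm = (1/2)MR² = (1/2)(1.88)(0.545)² = 0.2792 kg m^2; centre at d = 0.285 m, so the parallel axis theorem gives I = 0.2792 + (1.88)(0.285)² = 0.43191 kg m^2.
Total I = 0.95316 kg m^2; total mass M = 4.66 kg.
k = √(I/M) = √(0.95316/4.66) = 0.45226 m.

0.452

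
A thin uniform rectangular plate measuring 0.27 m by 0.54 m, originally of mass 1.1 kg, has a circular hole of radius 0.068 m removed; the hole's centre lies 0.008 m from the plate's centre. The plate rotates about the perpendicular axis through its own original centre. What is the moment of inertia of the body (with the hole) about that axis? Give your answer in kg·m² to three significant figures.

Unpierced body about its centre: I₀ = (1/12)M(a²+b²) = (1/12)(1.1)[(0.27)² + (0.54)²] = 0.033413 kg·m².
The removed disk has mass m = M·πr²/(ab) = (1.1)·π(0.068)²/(0.27·0.54) = 0.1096 kg (same uniform areal density).
Its moment of inertia about the rotation axis (parallel-axis theorem): I_hole = (1/2)mr² + md² = (1/2)(0.1096)(0.068)² + (0.1096)(0.008)² = 0.0002604 kg·m².
Treating the hole as negative mass, I = I₀ − I_hole = 0.033413 − 0.0002604 = 0.033152 kg·m².

0.0332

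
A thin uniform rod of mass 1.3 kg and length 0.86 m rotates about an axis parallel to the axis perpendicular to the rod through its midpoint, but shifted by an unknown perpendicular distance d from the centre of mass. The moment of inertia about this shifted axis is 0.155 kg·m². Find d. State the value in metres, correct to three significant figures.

About the centre-of-mass axis, I_cm = (1/12)ML² = (1/12)(1.3)(0.86)² = 0.080123 kg·m².
Parallel axis theorem: I = I_cm + Md², so Md² = 0.155 − 0.080123 = 0.074877 kg·m².
d = √(0.074877 / 1.3) = 0.23999 m.

0.240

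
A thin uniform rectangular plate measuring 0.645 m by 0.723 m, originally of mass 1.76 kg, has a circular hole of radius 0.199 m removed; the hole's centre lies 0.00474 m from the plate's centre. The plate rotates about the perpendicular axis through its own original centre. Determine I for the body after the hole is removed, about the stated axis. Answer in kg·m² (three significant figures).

Unpierced body about its centre: I₀ = (1/12)M(a²+b²) = (1/12)(1.76)[(0.645)² + (0.723)²] = 0.13768 kg·m².
The removed disk has mass m = M·πr²/(ab) = (1.76)·π(0.199)²/(0.645·0.723) = 0.46954 kg (same uniform areal density).
Its moment of inertia about the rotation axis (parallel-axis theorem): I_hole = (1/2)mr² + md² = (1/2)(0.46954)(0.199)² + (0.46954)(0.00474)² = 0.0093076 kg·m².
Treating the hole as negative mass, I = I₀ − I_hole = 0.13768 − 0.0093076 = 0.12838 kg·m².

0.128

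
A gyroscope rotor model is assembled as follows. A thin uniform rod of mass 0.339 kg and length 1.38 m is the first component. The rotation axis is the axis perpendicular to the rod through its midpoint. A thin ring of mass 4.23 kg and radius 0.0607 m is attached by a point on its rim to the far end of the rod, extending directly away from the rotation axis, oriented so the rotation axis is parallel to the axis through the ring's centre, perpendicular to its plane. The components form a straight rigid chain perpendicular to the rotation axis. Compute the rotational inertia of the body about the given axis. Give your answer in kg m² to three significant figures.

Thin rod: I_cm = (1/12)ML² = (1/12)(0.339)(1.38)² = 0.053799 kg m²; axis through the centre, so I = 0.053799 kg m².
Thin ring: I_cm = MR² = (4.23)(0.0607)² = 0.015585 kg m²; centre at d = 0.69 + 0.0607 = 0.7507 m, so I = I_cm + Md² gives I = 0.015585 + (4.23)(0.7507)² = 2.3994 kg m².
Total I = 0.053799 + 2.3994 = 2.4532 kg m².

2.45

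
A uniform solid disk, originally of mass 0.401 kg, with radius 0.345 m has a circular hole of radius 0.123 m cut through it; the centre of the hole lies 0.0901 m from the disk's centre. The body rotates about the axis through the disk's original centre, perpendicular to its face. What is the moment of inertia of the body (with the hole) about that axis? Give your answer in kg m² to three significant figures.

0.0231

Unpierced body about its centre: I₀ = (1/2)MR² = (1/2)(0.401)(0.345)² = 0.023865 kg m².
The removed disk has mass m = M·(r/R)² = (0.401)(0.123/0.345)² = 0.05097 kg (same uniform areal density).
Its moment of inertia about the rotation axis (parallel-axis theorem): I_hole = (1/2)mr² + md² = (1/2)(0.05097)(0.123)² + (0.05097)(0.0901)² = 0.00079934 kg m².
Treating the hole as negative mass, I = I₀ − I_hole = 0.023865 − 0.00079934 = 0.023065 kg m².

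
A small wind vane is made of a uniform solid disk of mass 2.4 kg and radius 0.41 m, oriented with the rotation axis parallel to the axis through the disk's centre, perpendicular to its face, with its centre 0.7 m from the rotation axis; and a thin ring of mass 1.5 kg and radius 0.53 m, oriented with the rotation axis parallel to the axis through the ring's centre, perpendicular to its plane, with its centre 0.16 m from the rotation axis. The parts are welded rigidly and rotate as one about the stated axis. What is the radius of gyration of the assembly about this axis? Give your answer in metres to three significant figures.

0.686

Solid disk: I_cm = (1/2)MR² = (1/2)(2.4)(0.41)² = 0.20172 kg·m²; centre at d = 0.7 m, so the parallel axis theorem gives I = 0.20172 + (2.4)(0.7)² = 1.3777 kg·m².
Thin ring: I_cm = MR² = (1.5)(0.53)² = 0.42135 kg·m²; centre at d = 0.16 m, so the parallel axis theorem gives I = 0.42135 + (1.5)(0.16)² = 0.45975 kg·m².
Total I = 1.8375 kg·m²; total mass M = 3.9 kg.
k = √(I/M) = √(1.8375/3.9) = 0.6864 m.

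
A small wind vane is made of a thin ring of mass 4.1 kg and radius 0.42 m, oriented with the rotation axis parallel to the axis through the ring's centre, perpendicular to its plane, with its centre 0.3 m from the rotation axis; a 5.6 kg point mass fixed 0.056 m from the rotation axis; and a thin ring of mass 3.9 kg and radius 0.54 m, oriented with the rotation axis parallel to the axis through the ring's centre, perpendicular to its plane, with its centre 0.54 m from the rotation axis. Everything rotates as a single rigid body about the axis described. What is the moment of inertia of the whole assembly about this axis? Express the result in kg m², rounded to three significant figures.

3.38

Thin ring: I_cm = MR² = (4.1)(0.42)² = 0.72324 kg m²; centre at d = 0.3 m, so I = I_cm + Md² gives I = 0.72324 + (4.1)(0.3)² = 1.0922 kg m².
Point mass: I_cm = 0; centre at d = 0.056 m, so I = I_cm + Md² gives I = 0 + (5.6)(0.056)² = 0.017562 kg m².
Thin ring: I_cm = MR² = (3.9)(0.54)² = 1.1372 kg m²; centre at d = 0.54 m, so I = I_cm + Md² gives I = 1.1372 + (3.9)(0.54)² = 2.2745 kg m².
Total I = 1.0922 + 0.017562 + 2.2745 = 3.3843 kg m².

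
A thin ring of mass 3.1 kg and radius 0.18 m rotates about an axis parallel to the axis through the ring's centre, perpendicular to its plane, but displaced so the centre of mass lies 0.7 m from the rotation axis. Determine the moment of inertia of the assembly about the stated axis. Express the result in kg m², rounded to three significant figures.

1.62

I_cm = MR² = (3.1)(0.18)² = 0.10044 kg m²; centre at d = 0.7 m, so the parallel axis theorem gives I = 0.10044 + (3.1)(0.7)² = 1.6194 kg m².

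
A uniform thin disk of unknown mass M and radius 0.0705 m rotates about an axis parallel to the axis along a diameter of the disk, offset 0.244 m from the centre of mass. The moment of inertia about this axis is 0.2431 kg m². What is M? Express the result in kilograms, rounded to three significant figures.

4.00

I = I_cm + Md² = (1/4)MR² + Md² = M·[0.25·(0.0705)² + (0.244)²] = M·0.060779.
So M = 0.2431 / 0.060779 = 3.9998 kg.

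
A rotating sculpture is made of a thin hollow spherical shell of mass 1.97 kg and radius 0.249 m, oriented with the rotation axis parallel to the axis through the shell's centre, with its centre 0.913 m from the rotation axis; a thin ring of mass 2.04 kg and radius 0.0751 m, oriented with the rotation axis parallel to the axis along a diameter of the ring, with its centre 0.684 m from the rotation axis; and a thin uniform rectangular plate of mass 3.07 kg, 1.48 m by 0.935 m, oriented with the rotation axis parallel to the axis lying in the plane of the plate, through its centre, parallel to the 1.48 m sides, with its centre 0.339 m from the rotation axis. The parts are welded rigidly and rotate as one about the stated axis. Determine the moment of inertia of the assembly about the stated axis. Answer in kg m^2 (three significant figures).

3.26

Spherical shell: I_cm = (2/3)MR² = (2/3)(1.97)(0.249)² = 0.081428 kg m^2; centre at d = 0.913 m, so the parallel axis theorem gives I = 0.081428 + (1.97)(0.913)² = 1.7236 kg m^2.
Thin ring: I_cm = (1/2)MR² = (1/2)(2.04)(0.0751)² = 0.0057528 kg m^2; centre at d = 0.684 m, so the parallel axis theorem gives I = 0.0057528 + (2.04)(0.684)² = 0.96018 kg m^2.
Rectangular plate: I_cm = (1/12)Mb² = (1/12)(3.07)(0.935)² = 0.22366 kg m^2; centre at d = 0.339 m, so the parallel axis theorem gives I = 0.22366 + (3.07)(0.339)² = 0.57646 kg m^2.
Total I = 1.7236 + 0.96018 + 0.57646 = 3.2602 kg m^2.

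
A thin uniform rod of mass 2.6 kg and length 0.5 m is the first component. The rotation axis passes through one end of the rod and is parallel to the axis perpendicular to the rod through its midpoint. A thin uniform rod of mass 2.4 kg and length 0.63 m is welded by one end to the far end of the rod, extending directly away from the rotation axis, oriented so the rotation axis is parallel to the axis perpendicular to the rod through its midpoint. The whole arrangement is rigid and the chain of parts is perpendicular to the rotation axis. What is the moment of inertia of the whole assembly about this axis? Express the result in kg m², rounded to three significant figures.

Thin rod: I_cm = (1/12)ML² = (1/12)(2.6)(0.5)² = 0.054167 kg m²; centre at d = 0.25 m, so the parallel axis theorem gives I = 0.054167 + (2.6)(0.25)² = 0.21667 kg m².
Thin rod: I_cm = (1/12)ML² = (1/12)(2.4)(0.63)² = 0.07938 kg m²; centre at d = 0.25 + 0.25 + 0.315 = 0.815 m, so the parallel axis theorem gives I = 0.07938 + (2.4)(0.815)² = 1.6735 kg m².
Total I = 0.21667 + 1.6735 = 1.8902 kg m².

1.89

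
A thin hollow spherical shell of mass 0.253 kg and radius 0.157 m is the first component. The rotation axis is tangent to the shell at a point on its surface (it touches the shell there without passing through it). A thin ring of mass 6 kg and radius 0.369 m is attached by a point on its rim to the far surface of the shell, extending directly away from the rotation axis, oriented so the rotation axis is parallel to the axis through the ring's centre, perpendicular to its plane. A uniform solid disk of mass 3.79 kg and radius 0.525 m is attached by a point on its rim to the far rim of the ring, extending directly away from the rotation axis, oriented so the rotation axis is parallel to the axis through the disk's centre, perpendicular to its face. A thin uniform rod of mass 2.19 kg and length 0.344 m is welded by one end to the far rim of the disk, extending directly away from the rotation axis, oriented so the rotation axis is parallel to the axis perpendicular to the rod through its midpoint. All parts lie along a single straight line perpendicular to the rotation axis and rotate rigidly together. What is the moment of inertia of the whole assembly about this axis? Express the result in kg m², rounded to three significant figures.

Spherical shell: I_cm = (2/3)MR² = (2/3)(0.253)(0.157)² = 0.0041575 kg m²; centre at d = 0.157 m, so I = I_cm + Md² gives I = 0.0041575 + (0.253)(0.157)² = 0.010394 kg m².
Thin ring: I_cm = MR² = (6)(0.369)² = 0.81697 kg m²; centre at d = 0.157 + 0.157 + 0.369 = 0.683 m, so I = I_cm + Md² gives I = 0.81697 + (6)(0.683)² = 3.6159 kg m².
Solid disk: I_cm = (1/2)MR² = (1/2)(3.79)(0.525)² = 0.52231 kg m²; centre at d = 0.157 + 0.157 + 0.369 + 0.369 + 0.525 = 1.577 m, so I = I_cm + Md² gives I = 0.52231 + (3.79)(1.577)² = 9.9478 kg m².
Thin rod: I_cm = (1/12)ML² = (1/12)(2.19)(0.344)² = 0.021596 kg m²; centre at d = 0.157 + 0.157 + 0.369 + 0.369 + 0.525 + 0.525 + 0.172 = 2.274 m, so I = I_cm + Md² gives I = 0.021596 + (2.19)(2.274)² = 11.346 kg m².
Total I = 0.010394 + 3.6159 + 9.9478 + 11.346 = 24.92 kg m².

24.9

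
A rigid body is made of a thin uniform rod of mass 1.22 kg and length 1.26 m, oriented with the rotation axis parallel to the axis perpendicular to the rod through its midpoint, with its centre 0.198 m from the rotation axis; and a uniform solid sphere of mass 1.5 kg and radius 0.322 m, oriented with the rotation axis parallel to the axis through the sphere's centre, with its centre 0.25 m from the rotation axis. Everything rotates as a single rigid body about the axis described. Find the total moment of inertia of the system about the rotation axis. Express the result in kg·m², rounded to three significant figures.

Thin rod: I_cm = (1/12)ML² = (1/12)(1.22)(1.26)² = 0.16141 kg·m²; centre at d = 0.198 m, so I = I_cm + Md² gives I = 0.16141 + (1.22)(0.198)² = 0.20923 kg·m².
Solid sphere: I_cm = (2/5)MR² = (2/5)(1.5)(0.322)² = 0.06221 kg·m²; centre at d = 0.25 m, so I = I_cm + Md² gives I = 0.06221 + (1.5)(0.25)² = 0.15596 kg·m².
Total I = 0.20923 + 0.15596 = 0.3652 kg·m².

0.365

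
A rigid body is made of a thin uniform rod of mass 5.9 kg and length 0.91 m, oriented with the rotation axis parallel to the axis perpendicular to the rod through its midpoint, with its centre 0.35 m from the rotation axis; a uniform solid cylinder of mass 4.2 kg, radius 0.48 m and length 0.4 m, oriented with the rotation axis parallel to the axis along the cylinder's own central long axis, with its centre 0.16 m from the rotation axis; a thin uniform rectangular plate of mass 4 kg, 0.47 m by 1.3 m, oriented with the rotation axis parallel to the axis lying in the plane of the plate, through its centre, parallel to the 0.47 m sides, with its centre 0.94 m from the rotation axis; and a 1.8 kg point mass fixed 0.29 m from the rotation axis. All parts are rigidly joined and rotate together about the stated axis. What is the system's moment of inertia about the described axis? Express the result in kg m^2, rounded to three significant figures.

Thin rod: I_cm = (1/12)ML² = (1/12)(5.9)(0.91)² = 0.40715 kg m^2; centre at d = 0.35 m, so I = I_cm + Md² gives I = 0.40715 + (5.9)(0.35)² = 1.1299 kg m^2.
Solid cylinder: I_cm = (1/2)MR² = (1/2)(4.2)(0.48)² = 0.48384 kg m^2; centre at d = 0.16 m, so I = I_cm + Md² gives I = 0.48384 + (4.2)(0.16)² = 0.59136 kg m^2.
Rectangular plate: I_cm = (1/12)Mb² = (1/12)(4)(1.3)² = 0.56333 kg m^2; centre at d = 0.94 m, so I = I_cm + Md² gives I = 0.56333 + (4)(0.94)² = 4.0977 kg m^2.
Point mass: I_cm = 0; centre at d = 0.29 m, so I = I_cm + Md² gives I = 0 + (1.8)(0.29)² = 0.15138 kg m^2.
Total I = 1.1299 + 0.59136 + 4.0977 + 0.15138 = 5.9704 kg m^2.

5.97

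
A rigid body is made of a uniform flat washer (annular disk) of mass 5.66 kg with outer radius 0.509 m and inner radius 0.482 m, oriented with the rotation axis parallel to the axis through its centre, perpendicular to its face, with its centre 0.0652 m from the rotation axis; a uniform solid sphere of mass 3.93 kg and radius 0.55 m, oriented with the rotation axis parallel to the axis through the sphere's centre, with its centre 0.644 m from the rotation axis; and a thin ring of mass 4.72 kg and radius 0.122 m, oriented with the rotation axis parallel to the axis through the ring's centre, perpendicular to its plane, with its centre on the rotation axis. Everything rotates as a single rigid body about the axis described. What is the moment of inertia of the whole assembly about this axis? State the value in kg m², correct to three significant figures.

Annular disk: I_cm = (1/2)M(R²+r²) = (1/2)(5.66)[(0.509)² + (0.482)²] = 1.3907 kg m²; centre at d = 0.0652 m, so I = I_cm + Md² gives I = 1.3907 + (5.66)(0.0652)² = 1.4147 kg m².
Solid sphere: I_cm = (2/5)MR² = (2/5)(3.93)(0.55)² = 0.47553 kg m²; centre at d = 0.644 m, so I = I_cm + Md² gives I = 0.47553 + (3.93)(0.644)² = 2.1054 kg m².
Thin ring: I_cm = MR² = (4.72)(0.122)² = 0.070252 kg m²; axis through the centre, so I = 0.070252 kg m².
Total I = 1.4147 + 2.1054 + 0.070252 = 3.5904 kg m².

3.59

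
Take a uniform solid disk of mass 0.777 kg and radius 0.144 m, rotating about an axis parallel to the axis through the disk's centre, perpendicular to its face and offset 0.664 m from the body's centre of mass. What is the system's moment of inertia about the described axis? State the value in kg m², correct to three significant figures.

0.351

I_cm = (1/2)MR² = (1/2)(0.777)(0.144)² = 0.0080559 kg m²; centre at d = 0.664 m, so I = I_cm + Md² gives I = 0.0080559 + (0.777)(0.664)² = 0.35063 kg m².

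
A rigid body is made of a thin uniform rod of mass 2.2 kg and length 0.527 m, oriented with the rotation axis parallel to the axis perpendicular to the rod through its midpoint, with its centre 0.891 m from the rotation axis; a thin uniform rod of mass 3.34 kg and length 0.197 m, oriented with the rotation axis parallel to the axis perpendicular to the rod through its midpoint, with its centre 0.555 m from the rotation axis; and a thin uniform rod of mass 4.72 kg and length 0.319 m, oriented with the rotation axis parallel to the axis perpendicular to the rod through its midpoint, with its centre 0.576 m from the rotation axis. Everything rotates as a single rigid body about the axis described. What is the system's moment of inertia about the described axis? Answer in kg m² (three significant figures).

4.44

Thin rod: I_cm = (1/12)ML² = (1/12)(2.2)(0.527)² = 0.050917 kg m²; centre at d = 0.891 m, so I = I_cm + Md² gives I = 0.050917 + (2.2)(0.891)² = 1.7975 kg m².
Thin rod: I_cm = (1/12)ML² = (1/12)(3.34)(0.197)² = 0.010802 kg m²; centre at d = 0.555 m, so I = I_cm + Md² gives I = 0.010802 + (3.34)(0.555)² = 1.0396 kg m².
Thin rod: I_cm = (1/12)ML² = (1/12)(4.72)(0.319)² = 0.040026 kg m²; centre at d = 0.576 m, so I = I_cm + Md² gives I = 0.040026 + (4.72)(0.576)² = 1.606 kg m².
Total I = 1.7975 + 1.0396 + 1.606 = 4.4431 kg m².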